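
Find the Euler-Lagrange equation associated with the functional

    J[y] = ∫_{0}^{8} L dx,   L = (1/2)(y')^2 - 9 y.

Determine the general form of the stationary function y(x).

The Lagrangian is L = (1/2)(y')^2 - 9 y.
∂L/∂y = -9.
∂L/∂y' = y'.
The Euler-Lagrange equation d/dx(∂L/∂y') − ∂L/∂y = 0 becomes:
    y'' + 9 = 0
General solution: y(x) = -(9/2) x^2 + A x + B, where A and B are arbitrary constants fixed by the endpoint conditions.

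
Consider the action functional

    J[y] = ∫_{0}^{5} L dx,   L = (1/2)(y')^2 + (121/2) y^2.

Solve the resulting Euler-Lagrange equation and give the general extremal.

The Lagrangian is L = (1/2)(y')^2 + (121/2) y^2.
∂L/∂y = 121y.
∂L/∂y' = y'.
The Euler-Lagrange equation d/dx(∂L/∂y') − ∂L/∂y = 0 becomes:
    y'' - 121 y = 0
General solution: y(x) = A e^(11x) + B e^(-11x), where A and B are arbitrary constants fixed by the endpoint conditions.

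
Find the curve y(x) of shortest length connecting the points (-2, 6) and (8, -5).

Arc-length functional: J[y] = ∫ sqrt(1 + (y')^2) dx.
Lagrangian L = sqrt(1 + (y')^2) has no explicit y dependence, so ∂L/∂y = 0 and the Euler-Lagrange equation gives
    d/dx( y' / sqrt(1 + (y')^2) ) = 0  ⇒  y' / sqrt(1 + (y')^2) = const.
Hence y' is constant, so y(x) is affine.
Fitting the endpoints (-2, 6) and (8, -5):
    slope m = ((-5) − 6) / (8 − (-2)) = -11/10,
    intercept c = 6 − m·(-2) = 19/5.
Extremal: y(x) = (-11/10) x + 19/5.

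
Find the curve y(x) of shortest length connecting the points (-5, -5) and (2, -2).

Arc-length functional: J[y] = ∫ sqrt(1 + (y')^2) dx.
Lagrangian L = sqrt(1 + (y')^2) has no explicit y dependence, so ∂L/∂y = 0 and the Euler-Lagrange equation gives
    d/dx( y' / sqrt(1 + (y')^2) ) = 0  ⇒  y' / sqrt(1 + (y')^2) = const.
Hence y' is constant, so y(x) is affine.
Fitting the endpoints (-5, -5) and (2, -2):
    slope m = ((-2) − (-5)) / (2 − (-5)) = 3/7,
    intercept c = (-5) − m·(-5) = -20/7.
Extremal: y(x) = (3/7) x - 20/7.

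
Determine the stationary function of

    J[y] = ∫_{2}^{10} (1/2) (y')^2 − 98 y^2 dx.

The Lagrangian is L = (1/2) (y')^2 − 98 y^2.
Compute ∂L/∂y = -196y, ∂L/∂y' = y'.
The Euler-Lagrange equation d/dx(∂L/∂y') − ∂L/∂y = 0 reduces to
    y'' + 196 y = 0.
Its general solution is
    y(x) = A sin(14x) + B cos(14x),
with A, B fixed by the endpoint conditions.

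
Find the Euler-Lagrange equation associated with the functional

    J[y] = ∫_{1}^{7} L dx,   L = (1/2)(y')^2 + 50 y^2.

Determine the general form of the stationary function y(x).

The Lagrangian is L = (1/2)(y')^2 + 50 y^2.
∂L/∂y = 100y.
∂L/∂y' = y'.
The Euler-Lagrange equation d/dx(∂L/∂y') − ∂L/∂y = 0 becomes:
    y'' - 100 y = 0
General solution: y(x) = A e^(10x) + B e^(-10x), where A and B are arbitrary constants fixed by the endpoint conditions.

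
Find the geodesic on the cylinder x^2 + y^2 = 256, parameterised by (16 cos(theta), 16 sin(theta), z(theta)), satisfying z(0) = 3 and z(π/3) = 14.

Parameterise the cylinder of radius R = 16 as
    r(θ) = (16 cos θ, 16 sin θ, z(θ)).
The arc-length element is
    ds = sqrt(256 + (dz/dθ)^2) dθ,
so the Lagrangian is L = sqrt(256 + z'^2).
L depends on z' only, not on z or θ, so ∂L/∂z = 0 and
    ∂L/∂z' = z' / sqrt(256 + z'^2).
The Euler-Lagrange equation gives
    d/dθ( z' / sqrt(256 + z'^2) ) = 0,
so z' is constant. Integrating once:
    z(θ) = a θ + b,
a helix on the cylinder (a straight line when the cylinder is unrolled). The constants a, b are determined by the endpoint conditions.
With endpoint conditions z(0) = 3 and z(π/3) = 14: from z(0) = b we get b = 3, and a·π/3 + 3 = 14 gives a = 33/π, so
    z(θ) = (33/π) θ + 3.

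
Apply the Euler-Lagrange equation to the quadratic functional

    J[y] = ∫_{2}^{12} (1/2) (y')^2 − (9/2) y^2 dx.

The Lagrangian is L = (1/2) (y')^2 − (9/2) y^2.
Compute ∂L/∂y = -9y, ∂L/∂y' = y'.
The Euler-Lagrange equation d/dx(∂L/∂y') − ∂L/∂y = 0 reduces to
    y'' + 9 y = 0.
Its general solution is
    y(x) = A sin(3x) + B cos(3x),
with A, B fixed by the endpoint conditions.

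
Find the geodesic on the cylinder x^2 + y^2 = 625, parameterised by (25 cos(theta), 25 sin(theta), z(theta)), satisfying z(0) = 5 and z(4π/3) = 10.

Parameterise the cylinder of radius R = 25 as
    r(θ) = (25 cos θ, 25 sin θ, z(θ)).
The arc-length element is
    ds = sqrt(625 + (dz/dθ)^2) dθ,
so the Lagrangian is L = sqrt(625 + z'^2).
L depends on z' only, not on z or θ, so ∂L/∂z = 0 and
    ∂L/∂z' = z' / sqrt(625 + z'^2).
The Euler-Lagrange equation gives
    d/dθ( z' / sqrt(625 + z'^2) ) = 0,
so z' is constant. Integrating once:
    z(θ) = a θ + b,
a helix on the cylinder (a straight line when the cylinder is unrolled). The constants a, b are determined by the endpoint conditions.
With endpoint conditions z(0) = 5 and z(4π/3) = 10: from z(0) = b we get b = 5, and a·4π/3 + 5 = 10 gives a = 15/(4π), so
    z(θ) = (15/(4π)) θ + 5.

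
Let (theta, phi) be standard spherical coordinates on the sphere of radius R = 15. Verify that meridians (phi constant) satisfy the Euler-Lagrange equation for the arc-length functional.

On the sphere of radius R = 15 with spherical coordinates (θ, φ), the induced metric is
    ds^2 = 225(dθ^2 + sin^2(θ) dφ^2).
Using θ as the parameter, the arc-length functional becomes
    J[φ] = ∫ 15 sqrt(1 + sin^2(θ) (dφ/dθ)^2) dθ.
So L = 15 sqrt(1 + sin^2(θ) φ'^2). Compute
    ∂L/∂φ = 0  (L has no explicit φ dependence),
    ∂L/∂φ' = 15 sin^2(θ) φ' / sqrt(1 + sin^2(θ) φ'^2).
For the candidate φ(θ) = c (constant), φ' = 0, so ∂L/∂φ' evaluated along the candidate vanishes, and ∂L/∂φ is identically zero. Hence
    d/dθ(∂L/∂φ') − ∂L/∂φ = 0
is satisfied. Therefore meridians φ = const are extremals of arc length — they are geodesics on the sphere.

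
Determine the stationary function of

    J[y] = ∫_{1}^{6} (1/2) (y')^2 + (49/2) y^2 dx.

The Lagrangian is L = (1/2) (y')^2 + (49/2) y^2.
Compute ∂L/∂y = 49y, ∂L/∂y' = y'.
The Euler-Lagrange equation d/dx(∂L/∂y') − ∂L/∂y = 0 reduces to
    y'' − 49 y = 0.
Its general solution is
    y(x) = A e^(7x) + B e^(−7x),
with A, B fixed by the endpoint conditions.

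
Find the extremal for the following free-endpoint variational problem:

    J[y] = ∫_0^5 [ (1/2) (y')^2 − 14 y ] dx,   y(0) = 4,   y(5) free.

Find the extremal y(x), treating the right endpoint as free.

The Lagrangian L = (1/2) (y')^2 − 14 y gives
    ∂L/∂y = −14,   ∂L/∂y' = y'.
Euler-Lagrange: d/dx(y') − (−14) = 0, i.e. y'' + 14 = 0, so
    y(x) = −(14/2) x^2 + C1 x + C2.
Fixed left endpoint y(0) = 4 ⇒ C2 = 4.
The right endpoint x = 5 is free, so the natural (transversality) condition is ∂L/∂y' |_{x=5} = 0, i.e. y'(5) = 0.
Compute y'(x) = −14 x + C1, so y'(5) = −70 + C1 = 0 ⇒ C1 = 70.
Therefore the extremal is
    y(x) = −7 x^2 + 70 x + 4.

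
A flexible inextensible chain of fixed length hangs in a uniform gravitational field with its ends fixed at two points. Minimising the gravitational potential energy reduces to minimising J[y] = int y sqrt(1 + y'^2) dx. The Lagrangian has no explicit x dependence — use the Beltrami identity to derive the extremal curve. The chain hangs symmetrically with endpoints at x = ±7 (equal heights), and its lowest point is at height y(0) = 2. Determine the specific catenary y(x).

The Lagrangian L(y, y') = y sqrt(1 + y'^2) has no explicit x dependence, so the Beltrami identity applies:
    L − y' ∂L/∂y' = C.
Compute ∂L/∂y' = y · y' / sqrt(1 + y'^2). Then
    L − y' ∂L/∂y'
    = y sqrt(1 + y'^2) − y · y'^2 / sqrt(1 + y'^2)
    = y (1 + y'^2 − y'^2) / sqrt(1 + y'^2)
    = y / sqrt(1 + y'^2) = C.
Squaring gives y^2 = C^2 (1 + y'^2), i.e.
    y'^2 = y^2 / C^2 − 1.
Separating variables,
    dy / sqrt(y^2 − C^2) = dx / C,
and integrating gives arccosh(y / C) = (x − a)/C, so
    y(x) = C cosh((x − a)/C),
the catenary. The constants C and a are fixed by the two endpoint conditions (and, for the hanging-chain problem, the length constraint selects C).
Now fit the given data. The endpoints x = ±7 are symmetric at equal height, so the catenary is even about its minimum: a = 0 and y(x) = C cosh(x/C). The lowest point is y(0) = C cosh(0) = C, and we are told y(0) = 2, so C = 2. Therefore
    y(x) = 2 cosh(x/2),
and at the endpoints
    y(±7) = 2 cosh(7/2).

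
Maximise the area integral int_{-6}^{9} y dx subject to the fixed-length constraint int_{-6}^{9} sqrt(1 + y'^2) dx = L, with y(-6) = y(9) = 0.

Set up the augmented Lagrangian using a multiplier λ for the length constraint:
    F(y, y') = y − λ sqrt(1 + y'^2).
F has no explicit x dependence, so the Beltrami identity yields a first integral
    F − y' ∂F/∂y' = C.
Compute ∂F/∂y' = −λ y' / sqrt(1 + y'^2). Then
    y − λ sqrt(1 + y'^2) + λ y'^2 / sqrt(1 + y'^2) = C
    ⇒  y − λ / sqrt(1 + y'^2) = C.
Solving for y' and integrating gives
    (x − a)^2 + (y − b)^2 = λ^2,
a circular arc of radius λ. The constants a, b are determined by the endpoint conditions y(-6) = y(9) = 0, and λ is fixed implicitly by the length constraint
    ∫_{-6}^{9} sqrt(1 + y'^2) dx = L.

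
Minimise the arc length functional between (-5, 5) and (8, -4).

Arc-length functional: J[y] = ∫ sqrt(1 + (y')^2) dx.
Lagrangian L = sqrt(1 + (y')^2) has no explicit y dependence, so ∂L/∂y = 0 and the Euler-Lagrange equation gives
    d/dx( y' / sqrt(1 + (y')^2) ) = 0  ⇒  y' / sqrt(1 + (y')^2) = const.
Hence y' is constant, so y(x) is affine.
Fitting the endpoints (-5, 5) and (8, -4):
    slope m = ((-4) − 5) / (8 − (-5)) = -9/13,
    intercept c = 5 − m·(-5) = 20/13.
Extremal: y(x) = (-9/13) x + 20/13.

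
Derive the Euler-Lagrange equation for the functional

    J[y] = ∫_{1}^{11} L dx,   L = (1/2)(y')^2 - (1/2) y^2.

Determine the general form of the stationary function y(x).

The Lagrangian is L = (1/2)(y')^2 - (1/2) y^2.
∂L/∂y = -y.
∂L/∂y' = y'.
The Euler-Lagrange equation d/dx(∂L/∂y') − ∂L/∂y = 0 becomes:
    y'' + y = 0
General solution: y(x) = A sin(x) + B cos(x), where A and B are arbitrary constants fixed by the endpoint conditions.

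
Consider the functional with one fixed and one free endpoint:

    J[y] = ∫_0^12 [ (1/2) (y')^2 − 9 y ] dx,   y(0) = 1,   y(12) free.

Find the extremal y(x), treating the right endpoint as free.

The Lagrangian L = (1/2) (y')^2 − 9 y gives
    ∂L/∂y = −9,   ∂L/∂y' = y'.
Euler-Lagrange: d/dx(y') − (−9) = 0, i.e. y'' + 9 = 0, so
    y(x) = −(9/2) x^2 + C1 x + C2.
Fixed left endpoint y(0) = 1 ⇒ C2 = 1.
The right endpoint x = 12 is free, so the natural (transversality) condition is ∂L/∂y' |_{x=12} = 0, i.e. y'(12) = 0.
Compute y'(x) = −9 x + C1, so y'(12) = −108 + C1 = 0 ⇒ C1 = 108.
Therefore the extremal is
    y(x) = −(9/2) x^2 + 108 x + 1.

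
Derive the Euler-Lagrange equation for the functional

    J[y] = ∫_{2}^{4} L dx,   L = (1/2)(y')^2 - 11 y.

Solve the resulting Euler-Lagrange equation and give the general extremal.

The Lagrangian is L = (1/2)(y')^2 - 11 y.
∂L/∂y = -11.
∂L/∂y' = y'.
The Euler-Lagrange equation d/dx(∂L/∂y') − ∂L/∂y = 0 becomes:
    y'' + 11 = 0
General solution: y(x) = -(11/2) x^2 + A x + B, where A and B are arbitrary constants fixed by the endpoint conditions.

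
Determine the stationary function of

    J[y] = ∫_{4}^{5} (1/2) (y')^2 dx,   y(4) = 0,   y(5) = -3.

The Lagrangian is L = (1/2) (y')^2.
Compute ∂L/∂y = 0, ∂L/∂y' = y'.
The Euler-Lagrange equation d/dx(∂L/∂y') − ∂L/∂y = 0 reduces to
    y'' = 0.
Its general solution is
    y(x) = A x + B,
with A, B fixed by the endpoint conditions.
Applying the endpoint conditions y(4) = 0 and y(5) = -3: solve A·4 + B = 0 and A·5 + B = -3. Subtracting gives A(5 − 4) = -3 − 0, so A = -3, and B = 0 − A·4 = 12. Therefore
    y(x) = -3 x + 12.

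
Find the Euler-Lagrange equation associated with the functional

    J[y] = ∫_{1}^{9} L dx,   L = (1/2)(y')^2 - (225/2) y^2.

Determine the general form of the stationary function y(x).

The Lagrangian is L = (1/2)(y')^2 - (225/2) y^2.
∂L/∂y = -225y.
∂L/∂y' = y'.
The Euler-Lagrange equation d/dx(∂L/∂y') − ∂L/∂y = 0 becomes:
    y'' + 225 y = 0
General solution: y(x) = A sin(15x) + B cos(15x), where A and B are arbitrary constants fixed by the endpoint conditions.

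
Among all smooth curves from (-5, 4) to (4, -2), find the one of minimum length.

Arc-length functional: J[y] = ∫ sqrt(1 + (y')^2) dx.
Lagrangian L = sqrt(1 + (y')^2) has no explicit y dependence, so ∂L/∂y = 0 and the Euler-Lagrange equation gives
    d/dx( y' / sqrt(1 + (y')^2) ) = 0  ⇒  y' / sqrt(1 + (y')^2) = const.
Hence y' is constant, so y(x) is affine.
Fitting the endpoints (-5, 4) and (4, -2):
    slope m = ((-2) − 4) / (4 − (-5)) = -2/3,
    intercept c = 4 − m·(-5) = 2/3.
Extremal: y(x) = (-2/3) x + 2/3.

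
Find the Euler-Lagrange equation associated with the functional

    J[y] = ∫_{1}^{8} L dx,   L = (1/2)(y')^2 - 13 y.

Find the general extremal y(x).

The Lagrangian is L = (1/2)(y')^2 - 13 y.
∂L/∂y = -13.
∂L/∂y' = y'.
The Euler-Lagrange equation d/dx(∂L/∂y') − ∂L/∂y = 0 becomes:
    y'' + 13 = 0
General solution: y(x) = -(13/2) x^2 + A x + B, where A and B are arbitrary constants fixed by the endpoint conditions.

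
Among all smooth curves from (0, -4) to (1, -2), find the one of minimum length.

Arc-length functional: J[y] = ∫ sqrt(1 + (y')^2) dx.
Lagrangian L = sqrt(1 + (y')^2) has no explicit y dependence, so ∂L/∂y = 0 and the Euler-Lagrange equation gives
    d/dx( y' / sqrt(1 + (y')^2) ) = 0  ⇒  y' / sqrt(1 + (y')^2) = const.
Hence y' is constant, so y(x) is affine.
Fitting the endpoints (0, -4) and (1, -2):
    slope m = ((-2) − (-4)) / (1 − 0) = 2,
    intercept c = (-4) − m·0 = -4.
Extremal: y(x) = 2 x - 4.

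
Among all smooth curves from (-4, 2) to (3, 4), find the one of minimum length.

Arc-length functional: J[y] = ∫ sqrt(1 + (y')^2) dx.
Lagrangian L = sqrt(1 + (y')^2) has no explicit y dependence, so ∂L/∂y = 0 and the Euler-Lagrange equation gives
    d/dx( y' / sqrt(1 + (y')^2) ) = 0  ⇒  y' / sqrt(1 + (y')^2) = const.
Hence y' is constant, so y(x) is affine.
Fitting the endpoints (-4, 2) and (3, 4):
    slope m = (4 − 2) / (3 − (-4)) = 2/7,
    intercept c = 2 − m·(-4) = 22/7.
Extremal: y(x) = (2/7) x + 22/7.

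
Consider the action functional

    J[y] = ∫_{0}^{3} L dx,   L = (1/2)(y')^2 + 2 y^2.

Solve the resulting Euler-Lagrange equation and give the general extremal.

The Lagrangian is L = (1/2)(y')^2 + 2 y^2.
∂L/∂y = 4y.
∂L/∂y' = y'.
The Euler-Lagrange equation d/dx(∂L/∂y') − ∂L/∂y = 0 becomes:
    y'' - 4 y = 0
General solution: y(x) = A e^(2x) + B e^(-2x), where A and B are arbitrary constants fixed by the endpoint conditions.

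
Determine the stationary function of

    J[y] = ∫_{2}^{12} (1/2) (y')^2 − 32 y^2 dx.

The Lagrangian is L = (1/2) (y')^2 − 32 y^2.
Compute ∂L/∂y = -64y, ∂L/∂y' = y'.
The Euler-Lagrange equation d/dx(∂L/∂y') − ∂L/∂y = 0 reduces to
    y'' + 64 y = 0.
Its general solution is
    y(x) = A sin(8x) + B cos(8x),
with A, B fixed by the endpoint conditions.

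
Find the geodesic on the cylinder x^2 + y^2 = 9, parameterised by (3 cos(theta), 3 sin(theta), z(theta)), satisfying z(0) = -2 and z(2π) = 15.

Parameterise the cylinder of radius R = 3 as
    r(θ) = (3 cos θ, 3 sin θ, z(θ)).
The arc-length element is
    ds = sqrt(9 + (dz/dθ)^2) dθ,
so the Lagrangian is L = sqrt(9 + z'^2).
L depends on z' only, not on z or θ, so ∂L/∂z = 0 and
    ∂L/∂z' = z' / sqrt(9 + z'^2).
The Euler-Lagrange equation gives
    d/dθ( z' / sqrt(9 + z'^2) ) = 0,
so z' is constant. Integrating once:
    z(θ) = a θ + b,
a helix on the cylinder (a straight line when the cylinder is unrolled). The constants a, b are determined by the endpoint conditions.
With endpoint conditions z(0) = -2 and z(2π) = 15: from z(0) = b we get b = -2, and a·2π + -2 = 15 gives a = 17/(2π), so
    z(θ) = (17/(2π)) θ − 2.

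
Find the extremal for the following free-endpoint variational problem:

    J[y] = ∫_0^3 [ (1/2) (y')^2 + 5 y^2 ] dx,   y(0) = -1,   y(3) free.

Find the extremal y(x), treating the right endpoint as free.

The Lagrangian L = (1/2) (y')^2 + 5 y^2 gives
    ∂L/∂y = 10 y,   ∂L/∂y' = y'.
Euler-Lagrange: y'' − 10 y = 0.
With k = sqrt(10), the general solution is
    y(x) = A cosh(sqrt(10) x) + B sinh(sqrt(10) x).
Fixed left endpoint y(0) = -1 ⇒ A = -1.
The right endpoint x = 3 is free, so the natural (transversality) condition is ∂L/∂y' |_{x=3} = 0, i.e. y'(3) = 0.
Compute y'(x) = A k sinh(k x) + B k cosh(k x), so
    y'(3) = A k sinh(k·3) + B k cosh(k·3) = 0
    ⇒ B = −A tanh(k·3) = tanh(sqrt(10)·3).
Therefore the extremal is
    y(x) = −cosh(sqrt(10) x) + tanh(sqrt(10)·3) sinh(sqrt(10) x).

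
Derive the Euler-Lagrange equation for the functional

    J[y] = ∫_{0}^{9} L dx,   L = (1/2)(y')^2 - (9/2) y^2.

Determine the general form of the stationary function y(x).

The Lagrangian is L = (1/2)(y')^2 - (9/2) y^2.
∂L/∂y = -9y.
∂L/∂y' = y'.
The Euler-Lagrange equation d/dx(∂L/∂y') − ∂L/∂y = 0 becomes:
    y'' + 9 y = 0
General solution: y(x) = A sin(3x) + B cos(3x), where A and B are arbitrary constants fixed by the endpoint conditions.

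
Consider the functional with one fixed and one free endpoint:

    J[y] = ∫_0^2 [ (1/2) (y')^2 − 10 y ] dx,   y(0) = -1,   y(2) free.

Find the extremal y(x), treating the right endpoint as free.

The Lagrangian L = (1/2) (y')^2 − 10 y gives
    ∂L/∂y = −10,   ∂L/∂y' = y'.
Euler-Lagrange: d/dx(y') − (−10) = 0, i.e. y'' + 10 = 0, so
    y(x) = −(10/2) x^2 + C1 x + C2.
Fixed left endpoint y(0) = -1 ⇒ C2 = -1.
The right endpoint x = 2 is free, so the natural (transversality) condition is ∂L/∂y' |_{x=2} = 0, i.e. y'(2) = 0.
Compute y'(x) = −10 x + C1, so y'(2) = −20 + C1 = 0 ⇒ C1 = 20.
Therefore the extremal is
    y(x) = −5 x^2 + 20 x − 1.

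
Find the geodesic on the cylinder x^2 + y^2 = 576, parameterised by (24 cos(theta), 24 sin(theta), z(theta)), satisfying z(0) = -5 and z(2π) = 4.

Parameterise the cylinder of radius R = 24 as
    r(θ) = (24 cos θ, 24 sin θ, z(θ)).
The arc-length element is
    ds = sqrt(576 + (dz/dθ)^2) dθ,
so the Lagrangian is L = sqrt(576 + z'^2).
L depends on z' only, not on z or θ, so ∂L/∂z = 0 and
    ∂L/∂z' = z' / sqrt(576 + z'^2).
The Euler-Lagrange equation gives
    d/dθ( z' / sqrt(576 + z'^2) ) = 0,
so z' is constant. Integrating once:
    z(θ) = a θ + b,
a helix on the cylinder (a straight line when the cylinder is unrolled). The constants a, b are determined by the endpoint conditions.
With endpoint conditions z(0) = -5 and z(2π) = 4: from z(0) = b we get b = -5, and a·2π + -5 = 4 gives a = 9/(2π), so
    z(θ) = (9/(2π)) θ − 5.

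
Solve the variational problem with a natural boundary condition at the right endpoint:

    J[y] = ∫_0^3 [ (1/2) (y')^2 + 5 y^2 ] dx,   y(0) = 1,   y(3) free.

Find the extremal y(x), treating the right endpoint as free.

The Lagrangian L = (1/2) (y')^2 + 5 y^2 gives
    ∂L/∂y = 10 y,   ∂L/∂y' = y'.
Euler-Lagrange: y'' − 10 y = 0.
With k = sqrt(10), the general solution is
    y(x) = A cosh(sqrt(10) x) + B sinh(sqrt(10) x).
Fixed left endpoint y(0) = 1 ⇒ A = 1.
The right endpoint x = 3 is free, so the natural (transversality) condition is ∂L/∂y' |_{x=3} = 0, i.e. y'(3) = 0.
Compute y'(x) = A k sinh(k x) + B k cosh(k x), so
    y'(3) = A k sinh(k·3) + B k cosh(k·3) = 0
    ⇒ B = −A tanh(k·3) = − tanh(sqrt(10)·3).
Therefore the extremal is
    y(x) = cosh(sqrt(10) x) − tanh(sqrt(10)·3) sinh(sqrt(10) x).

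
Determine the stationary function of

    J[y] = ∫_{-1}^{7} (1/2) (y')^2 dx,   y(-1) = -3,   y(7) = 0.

The Lagrangian is L = (1/2) (y')^2.
Compute ∂L/∂y = 0, ∂L/∂y' = y'.
The Euler-Lagrange equation d/dx(∂L/∂y') − ∂L/∂y = 0 reduces to
    y'' = 0.
Its general solution is
    y(x) = A x + B,
with A, B fixed by the endpoint conditions.
Applying the endpoint conditions y(-1) = -3 and y(7) = 0: solve A·-1 + B = -3 and A·7 + B = 0. Subtracting gives A(7 − -1) = 0 − -3, so A = 3/8, and B = -3 − A·-1 = -21/8. Therefore
    y(x) = (3/8) x - 21/8.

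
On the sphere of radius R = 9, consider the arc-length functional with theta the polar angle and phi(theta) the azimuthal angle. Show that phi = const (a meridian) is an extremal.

On the sphere of radius R = 9 with spherical coordinates (θ, φ), the induced metric is
    ds^2 = 81(dθ^2 + sin^2(θ) dφ^2).
Using θ as the parameter, the arc-length functional becomes
    J[φ] = ∫ 9 sqrt(1 + sin^2(θ) (dφ/dθ)^2) dθ.
So L = 9 sqrt(1 + sin^2(θ) φ'^2). Compute
    ∂L/∂φ = 0  (L has no explicit φ dependence),
    ∂L/∂φ' = 9 sin^2(θ) φ' / sqrt(1 + sin^2(θ) φ'^2).
For the candidate φ(θ) = c (constant), φ' = 0, so ∂L/∂φ' evaluated along the candidate vanishes, and ∂L/∂φ is identically zero. Hence
    d/dθ(∂L/∂φ') − ∂L/∂φ = 0
is satisfied. Therefore meridians φ = const are extremals of arc length — they are geodesics on the sphere.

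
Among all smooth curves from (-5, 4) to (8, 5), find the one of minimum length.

Arc-length functional: J[y] = ∫ sqrt(1 + (y')^2) dx.
Lagrangian L = sqrt(1 + (y')^2) has no explicit y dependence, so ∂L/∂y = 0 and the Euler-Lagrange equation gives
    d/dx( y' / sqrt(1 + (y')^2) ) = 0  ⇒  y' / sqrt(1 + (y')^2) = const.
Hence y' is constant, so y(x) is affine.
Fitting the endpoints (-5, 4) and (8, 5):
    slope m = (5 − 4) / (8 − (-5)) = 1/13,
    intercept c = 4 − m·(-5) = 57/13.
Extremal: y(x) = (1/13) x + 57/13.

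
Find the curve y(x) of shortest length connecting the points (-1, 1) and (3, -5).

Arc-length functional: J[y] = ∫ sqrt(1 + (y')^2) dx.
Lagrangian L = sqrt(1 + (y')^2) has no explicit y dependence, so ∂L/∂y = 0 and the Euler-Lagrange equation gives
    d/dx( y' / sqrt(1 + (y')^2) ) = 0  ⇒  y' / sqrt(1 + (y')^2) = const.
Hence y' is constant, so y(x) is affine.
Fitting the endpoints (-1, 1) and (3, -5):
    slope m = ((-5) − 1) / (3 − (-1)) = -3/2,
    intercept c = 1 − m·(-1) = -1/2.
Extremal: y(x) = (-3/2) x - 1/2.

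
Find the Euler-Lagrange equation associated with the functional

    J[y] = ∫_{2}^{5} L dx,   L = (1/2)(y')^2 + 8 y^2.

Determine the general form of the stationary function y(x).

The Lagrangian is L = (1/2)(y')^2 + 8 y^2.
∂L/∂y = 16y.
∂L/∂y' = y'.
The Euler-Lagrange equation d/dx(∂L/∂y') − ∂L/∂y = 0 becomes:
    y'' - 16 y = 0
General solution: y(x) = A e^(4x) + B e^(-4x), where A and B are arbitrary constants fixed by the endpoint conditions.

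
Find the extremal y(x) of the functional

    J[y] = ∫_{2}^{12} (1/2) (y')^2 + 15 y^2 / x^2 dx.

The Lagrangian is L = (1/2) (y')^2 + 15 y^2 / x^2.
Compute ∂L/∂y = 30y/x^2, ∂L/∂y' = y'.
The Euler-Lagrange equation d/dx(∂L/∂y') − ∂L/∂y = 0 reduces to
    y'' − 30/x^2 · y = 0  (x > 0).
Its general solution is
    y(x) = A x^6 + B x^(-5),
with A, B fixed by the endpoint conditions.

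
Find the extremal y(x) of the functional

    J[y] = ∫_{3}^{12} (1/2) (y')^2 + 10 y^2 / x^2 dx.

The Lagrangian is L = (1/2) (y')^2 + 10 y^2 / x^2.
Compute ∂L/∂y = 20y/x^2, ∂L/∂y' = y'.
The Euler-Lagrange equation d/dx(∂L/∂y') − ∂L/∂y = 0 reduces to
    y'' − 20/x^2 · y = 0  (x > 0).
Its general solution is
    y(x) = A x^5 + B x^(-4),
with A, B fixed by the endpoint conditions.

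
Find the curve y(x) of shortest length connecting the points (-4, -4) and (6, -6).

Arc-length functional: J[y] = ∫ sqrt(1 + (y')^2) dx.
Lagrangian L = sqrt(1 + (y')^2) has no explicit y dependence, so ∂L/∂y = 0 and the Euler-Lagrange equation gives
    d/dx( y' / sqrt(1 + (y')^2) ) = 0  ⇒  y' / sqrt(1 + (y')^2) = const.
Hence y' is constant, so y(x) is affine.
Fitting the endpoints (-4, -4) and (6, -6):
    slope m = ((-6) − (-4)) / (6 − (-4)) = -1/5,
    intercept c = (-4) − m·(-4) = -24/5.
Extremal: y(x) = (-1/5) x - 24/5.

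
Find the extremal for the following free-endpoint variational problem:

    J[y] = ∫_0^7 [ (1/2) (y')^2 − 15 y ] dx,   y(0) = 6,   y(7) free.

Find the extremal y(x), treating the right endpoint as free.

The Lagrangian L = (1/2) (y')^2 − 15 y gives
    ∂L/∂y = −15,   ∂L/∂y' = y'.
Euler-Lagrange: d/dx(y') − (−15) = 0, i.e. y'' + 15 = 0, so
    y(x) = −(15/2) x^2 + C1 x + C2.
Fixed left endpoint y(0) = 6 ⇒ C2 = 6.
The right endpoint x = 7 is free, so the natural (transversality) condition is ∂L/∂y' |_{x=7} = 0, i.e. y'(7) = 0.
Compute y'(x) = −15 x + C1, so y'(7) = −105 + C1 = 0 ⇒ C1 = 105.
Therefore the extremal is
    y(x) = −(15/2) x^2 + 105 x + 6.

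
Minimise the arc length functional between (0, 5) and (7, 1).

Arc-length functional: J[y] = ∫ sqrt(1 + (y')^2) dx.
Lagrangian L = sqrt(1 + (y')^2) has no explicit y dependence, so ∂L/∂y = 0 and the Euler-Lagrange equation gives
    d/dx( y' / sqrt(1 + (y')^2) ) = 0  ⇒  y' / sqrt(1 + (y')^2) = const.
Hence y' is constant, so y(x) is affine.
Fitting the endpoints (0, 5) and (7, 1):
    slope m = (1 − 5) / (7 − 0) = -4/7,
    intercept c = 5 − m·0 = 5.
Extremal: y(x) = (-4/7) x + 5.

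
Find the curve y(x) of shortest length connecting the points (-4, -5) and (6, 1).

Arc-length functional: J[y] = ∫ sqrt(1 + (y')^2) dx.
Lagrangian L = sqrt(1 + (y')^2) has no explicit y dependence, so ∂L/∂y = 0 and the Euler-Lagrange equation gives
    d/dx( y' / sqrt(1 + (y')^2) ) = 0  ⇒  y' / sqrt(1 + (y')^2) = const.
Hence y' is constant, so y(x) is affine.
Fitting the endpoints (-4, -5) and (6, 1):
    slope m = (1 − (-5)) / (6 − (-4)) = 3/5,
    intercept c = (-5) − m·(-4) = -13/5.
Extremal: y(x) = (3/5) x - 13/5.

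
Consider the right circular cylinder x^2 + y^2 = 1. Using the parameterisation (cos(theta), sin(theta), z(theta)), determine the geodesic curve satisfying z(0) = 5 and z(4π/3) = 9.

Parameterise the cylinder of radius R = 1 as
    r(θ) = (cos θ, sin θ, z(θ)).
The arc-length element is
    ds = sqrt(1 + (dz/dθ)^2) dθ,
so the Lagrangian is L = sqrt(1 + z'^2).
L depends on z' only, not on z or θ, so ∂L/∂z = 0 and
    ∂L/∂z' = z' / sqrt(1 + z'^2).
The Euler-Lagrange equation gives
    d/dθ( z' / sqrt(1 + z'^2) ) = 0,
so z' is constant. Integrating once:
    z(θ) = a θ + b,
a helix on the cylinder (a straight line when the cylinder is unrolled). The constants a, b are determined by the endpoint conditions.
With endpoint conditions z(0) = 5 and z(4π/3) = 9: from z(0) = b we get b = 5, and a·4π/3 + 5 = 9 gives a = 3/π, so
    z(θ) = (3/π) θ + 5.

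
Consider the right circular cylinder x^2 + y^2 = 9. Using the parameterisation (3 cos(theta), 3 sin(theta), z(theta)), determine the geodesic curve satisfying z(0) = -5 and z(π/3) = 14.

Parameterise the cylinder of radius R = 3 as
    r(θ) = (3 cos θ, 3 sin θ, z(θ)).
The arc-length element is
    ds = sqrt(9 + (dz/dθ)^2) dθ,
so the Lagrangian is L = sqrt(9 + z'^2).
L depends on z' only, not on z or θ, so ∂L/∂z = 0 and
    ∂L/∂z' = z' / sqrt(9 + z'^2).
The Euler-Lagrange equation gives
    d/dθ( z' / sqrt(9 + z'^2) ) = 0,
so z' is constant. Integrating once:
    z(θ) = a θ + b,
a helix on the cylinder (a straight line when the cylinder is unrolled). The constants a, b are determined by the endpoint conditions.
With endpoint conditions z(0) = -5 and z(π/3) = 14: from z(0) = b we get b = -5, and a·π/3 + -5 = 14 gives a = 57/π, so
    z(θ) = (57/π) θ − 5.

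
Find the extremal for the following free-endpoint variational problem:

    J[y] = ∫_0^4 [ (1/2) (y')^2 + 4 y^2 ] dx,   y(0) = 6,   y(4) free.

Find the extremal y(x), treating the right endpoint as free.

The Lagrangian L = (1/2) (y')^2 + 4 y^2 gives
    ∂L/∂y = 8 y,   ∂L/∂y' = y'.
Euler-Lagrange: y'' − 8 y = 0.
With k = sqrt(8), the general solution is
    y(x) = A cosh(sqrt(8) x) + B sinh(sqrt(8) x).
Fixed left endpoint y(0) = 6 ⇒ A = 6.
The right endpoint x = 4 is free, so the natural (transversality) condition is ∂L/∂y' |_{x=4} = 0, i.e. y'(4) = 0.
Compute y'(x) = A k sinh(k x) + B k cosh(k x), so
    y'(4) = A k sinh(k·4) + B k cosh(k·4) = 0
    ⇒ B = −A tanh(k·4) = − 6 tanh(sqrt(8)·4).
Therefore the extremal is
    y(x) = 6 cosh(sqrt(8) x) − 6 tanh(sqrt(8)·4) sinh(sqrt(8) x).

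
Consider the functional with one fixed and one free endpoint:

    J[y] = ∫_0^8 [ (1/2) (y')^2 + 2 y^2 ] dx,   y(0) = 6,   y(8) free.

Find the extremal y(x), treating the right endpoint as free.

The Lagrangian L = (1/2) (y')^2 + 2 y^2 gives
    ∂L/∂y = 4 y,   ∂L/∂y' = y'.
Euler-Lagrange: y'' − 4 y = 0.
With k = 2, the general solution is
    y(x) = A cosh(2 x) + B sinh(2 x).
Fixed left endpoint y(0) = 6 ⇒ A = 6.
The right endpoint x = 8 is free, so the natural (transversality) condition is ∂L/∂y' |_{x=8} = 0, i.e. y'(8) = 0.
Compute y'(x) = A k sinh(k x) + B k cosh(k x), so
    y'(8) = A k sinh(k·8) + B k cosh(k·8) = 0
    ⇒ B = −A tanh(k·8) = − 6 tanh(2·8).
Therefore the extremal is
    y(x) = 6 cosh(2 x) − 6 tanh(2·8) sinh(2 x).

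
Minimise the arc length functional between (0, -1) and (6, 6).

Arc-length functional: J[y] = ∫ sqrt(1 + (y')^2) dx.
Lagrangian L = sqrt(1 + (y')^2) has no explicit y dependence, so ∂L/∂y = 0 and the Euler-Lagrange equation gives
    d/dx( y' / sqrt(1 + (y')^2) ) = 0  ⇒  y' / sqrt(1 + (y')^2) = const.
Hence y' is constant, so y(x) is affine.
Fitting the endpoints (0, -1) and (6, 6):
    slope m = (6 − (-1)) / (6 − 0) = 7/6,
    intercept c = (-1) − m·0 = -1.
Extremal: y(x) = (7/6) x - 1.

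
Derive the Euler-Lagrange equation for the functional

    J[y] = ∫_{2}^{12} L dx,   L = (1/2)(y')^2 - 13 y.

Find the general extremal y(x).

The Lagrangian is L = (1/2)(y')^2 - 13 y.
∂L/∂y = -13.
∂L/∂y' = y'.
The Euler-Lagrange equation d/dx(∂L/∂y') − ∂L/∂y = 0 becomes:
    y'' + 13 = 0
General solution: y(x) = -(13/2) x^2 + A x + B, where A and B are arbitrary constants fixed by the endpoint conditions.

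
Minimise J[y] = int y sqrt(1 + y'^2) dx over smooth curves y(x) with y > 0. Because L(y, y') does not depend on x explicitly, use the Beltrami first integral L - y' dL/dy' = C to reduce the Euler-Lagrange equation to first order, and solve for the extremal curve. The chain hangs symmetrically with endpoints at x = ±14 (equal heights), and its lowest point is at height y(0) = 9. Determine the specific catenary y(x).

The Lagrangian L(y, y') = y sqrt(1 + y'^2) has no explicit x dependence, so the Beltrami identity applies:
    L − y' ∂L/∂y' = C.
Compute ∂L/∂y' = y · y' / sqrt(1 + y'^2). Then
    L − y' ∂L/∂y'
    = y sqrt(1 + y'^2) − y · y'^2 / sqrt(1 + y'^2)
    = y (1 + y'^2 − y'^2) / sqrt(1 + y'^2)
    = y / sqrt(1 + y'^2) = C.
Squaring gives y^2 = C^2 (1 + y'^2), i.e.
    y'^2 = y^2 / C^2 − 1.
Separating variables,
    dy / sqrt(y^2 − C^2) = dx / C,
and integrating gives arccosh(y / C) = (x − a)/C, so
    y(x) = C cosh((x − a)/C),
the catenary. The constants C and a are fixed by the two endpoint conditions (and, for the hanging-chain problem, the length constraint selects C).
Now fit the given data. The endpoints x = ±14 are symmetric at equal height, so the catenary is even about its minimum: a = 0 and y(x) = C cosh(x/C). The lowest point is y(0) = C cosh(0) = C, and we are told y(0) = 9, so C = 9. Therefore
    y(x) = 9 cosh(x/9),
and at the endpoints
    y(±14) = 9 cosh(14/9).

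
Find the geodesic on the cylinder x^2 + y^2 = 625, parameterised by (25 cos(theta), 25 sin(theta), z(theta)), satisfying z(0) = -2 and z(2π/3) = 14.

Parameterise the cylinder of radius R = 25 as
    r(θ) = (25 cos θ, 25 sin θ, z(θ)).
The arc-length element is
    ds = sqrt(625 + (dz/dθ)^2) dθ,
so the Lagrangian is L = sqrt(625 + z'^2).
L depends on z' only, not on z or θ, so ∂L/∂z = 0 and
    ∂L/∂z' = z' / sqrt(625 + z'^2).
The Euler-Lagrange equation gives
    d/dθ( z' / sqrt(625 + z'^2) ) = 0,
so z' is constant. Integrating once:
    z(θ) = a θ + b,
a helix on the cylinder (a straight line when the cylinder is unrolled). The constants a, b are determined by the endpoint conditions.
With endpoint conditions z(0) = -2 and z(2π/3) = 14: from z(0) = b we get b = -2, and a·2π/3 + -2 = 14 gives a = 24/π, so
    z(θ) = (24/π) θ − 2.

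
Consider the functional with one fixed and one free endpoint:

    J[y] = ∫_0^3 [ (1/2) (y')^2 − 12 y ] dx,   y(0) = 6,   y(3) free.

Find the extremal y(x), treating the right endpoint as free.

The Lagrangian L = (1/2) (y')^2 − 12 y gives
    ∂L/∂y = −12,   ∂L/∂y' = y'.
Euler-Lagrange: d/dx(y') − (−12) = 0, i.e. y'' + 12 = 0, so
    y(x) = −(12/2) x^2 + C1 x + C2.
Fixed left endpoint y(0) = 6 ⇒ C2 = 6.
The right endpoint x = 3 is free, so the natural (transversality) condition is ∂L/∂y' |_{x=3} = 0, i.e. y'(3) = 0.
Compute y'(x) = −12 x + C1, so y'(3) = −36 + C1 = 0 ⇒ C1 = 36.
Therefore the extremal is
    y(x) = −6 x^2 + 36 x + 6.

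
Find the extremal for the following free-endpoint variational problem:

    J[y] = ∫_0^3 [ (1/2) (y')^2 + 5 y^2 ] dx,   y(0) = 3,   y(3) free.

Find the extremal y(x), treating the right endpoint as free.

The Lagrangian L = (1/2) (y')^2 + 5 y^2 gives
    ∂L/∂y = 10 y,   ∂L/∂y' = y'.
Euler-Lagrange: y'' − 10 y = 0.
With k = sqrt(10), the general solution is
    y(x) = A cosh(sqrt(10) x) + B sinh(sqrt(10) x).
Fixed left endpoint y(0) = 3 ⇒ A = 3.
The right endpoint x = 3 is free, so the natural (transversality) condition is ∂L/∂y' |_{x=3} = 0, i.e. y'(3) = 0.
Compute y'(x) = A k sinh(k x) + B k cosh(k x), so
    y'(3) = A k sinh(k·3) + B k cosh(k·3) = 0
    ⇒ B = −A tanh(k·3) = − 3 tanh(sqrt(10)·3).
Therefore the extremal is
    y(x) = 3 cosh(sqrt(10) x) − 3 tanh(sqrt(10)·3) sinh(sqrt(10) x).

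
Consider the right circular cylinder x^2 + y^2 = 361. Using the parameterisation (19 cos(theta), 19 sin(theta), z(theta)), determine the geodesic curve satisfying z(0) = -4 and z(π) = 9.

Parameterise the cylinder of radius R = 19 as
    r(θ) = (19 cos θ, 19 sin θ, z(θ)).
The arc-length element is
    ds = sqrt(361 + (dz/dθ)^2) dθ,
so the Lagrangian is L = sqrt(361 + z'^2).
L depends on z' only, not on z or θ, so ∂L/∂z = 0 and
    ∂L/∂z' = z' / sqrt(361 + z'^2).
The Euler-Lagrange equation gives
    d/dθ( z' / sqrt(361 + z'^2) ) = 0,
so z' is constant. Integrating once:
    z(θ) = a θ + b,
a helix on the cylinder (a straight line when the cylinder is unrolled). The constants a, b are determined by the endpoint conditions.
With endpoint conditions z(0) = -4 and z(π) = 9: from z(0) = b we get b = -4, and a·π + -4 = 9 gives a = 13/π, so
    z(θ) = (13/π) θ − 4.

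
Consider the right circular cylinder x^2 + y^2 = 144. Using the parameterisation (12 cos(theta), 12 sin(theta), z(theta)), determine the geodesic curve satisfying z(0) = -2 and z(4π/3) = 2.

Parameterise the cylinder of radius R = 12 as
    r(θ) = (12 cos θ, 12 sin θ, z(θ)).
The arc-length element is
    ds = sqrt(144 + (dz/dθ)^2) dθ,
so the Lagrangian is L = sqrt(144 + z'^2).
L depends on z' only, not on z or θ, so ∂L/∂z = 0 and
    ∂L/∂z' = z' / sqrt(144 + z'^2).
The Euler-Lagrange equation gives
    d/dθ( z' / sqrt(144 + z'^2) ) = 0,
so z' is constant. Integrating once:
    z(θ) = a θ + b,
a helix on the cylinder (a straight line when the cylinder is unrolled). The constants a, b are determined by the endpoint conditions.
With endpoint conditions z(0) = -2 and z(4π/3) = 2: from z(0) = b we get b = -2, and a·4π/3 + -2 = 2 gives a = 3/π, so
    z(θ) = (3/π) θ − 2.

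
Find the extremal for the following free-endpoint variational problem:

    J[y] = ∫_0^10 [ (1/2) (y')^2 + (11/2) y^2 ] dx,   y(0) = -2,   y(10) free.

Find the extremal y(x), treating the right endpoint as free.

The Lagrangian L = (1/2) (y')^2 + (11/2) y^2 gives
    ∂L/∂y = 11 y,   ∂L/∂y' = y'.
Euler-Lagrange: y'' − 11 y = 0.
With k = sqrt(11), the general solution is
    y(x) = A cosh(sqrt(11) x) + B sinh(sqrt(11) x).
Fixed left endpoint y(0) = -2 ⇒ A = -2.
The right endpoint x = 10 is free, so the natural (transversality) condition is ∂L/∂y' |_{x=10} = 0, i.e. y'(10) = 0.
Compute y'(x) = A k sinh(k x) + B k cosh(k x), so
    y'(10) = A k sinh(k·10) + B k cosh(k·10) = 0
    ⇒ B = −A tanh(k·10) = 2 tanh(sqrt(11)·10).
Therefore the extremal is
    y(x) = −2 cosh(sqrt(11) x) + 2 tanh(sqrt(11)·10) sinh(sqrt(11) x).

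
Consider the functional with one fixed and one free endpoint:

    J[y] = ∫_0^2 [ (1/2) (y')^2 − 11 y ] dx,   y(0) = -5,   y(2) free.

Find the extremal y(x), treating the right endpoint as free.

The Lagrangian L = (1/2) (y')^2 − 11 y gives
    ∂L/∂y = −11,   ∂L/∂y' = y'.
Euler-Lagrange: d/dx(y') − (−11) = 0, i.e. y'' + 11 = 0, so
    y(x) = −(11/2) x^2 + C1 x + C2.
Fixed left endpoint y(0) = -5 ⇒ C2 = -5.
The right endpoint x = 2 is free, so the natural (transversality) condition is ∂L/∂y' |_{x=2} = 0, i.e. y'(2) = 0.
Compute y'(x) = −11 x + C1, so y'(2) = −22 + C1 = 0 ⇒ C1 = 22.
Therefore the extremal is
    y(x) = −(11/2) x^2 + 22 x − 5.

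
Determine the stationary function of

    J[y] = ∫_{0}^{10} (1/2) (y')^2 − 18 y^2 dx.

The Lagrangian is L = (1/2) (y')^2 − 18 y^2.
Compute ∂L/∂y = -36y, ∂L/∂y' = y'.
The Euler-Lagrange equation d/dx(∂L/∂y') − ∂L/∂y = 0 reduces to
    y'' + 36 y = 0.
Its general solution is
    y(x) = A sin(6x) + B cos(6x),
with A, B fixed by the endpoint conditions.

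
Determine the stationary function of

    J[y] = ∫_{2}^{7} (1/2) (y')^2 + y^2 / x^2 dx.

The Lagrangian is L = (1/2) (y')^2 + y^2 / x^2.
Compute ∂L/∂y = 2y/x^2, ∂L/∂y' = y'.
The Euler-Lagrange equation d/dx(∂L/∂y') − ∂L/∂y = 0 reduces to
    y'' − 2/x^2 · y = 0  (x > 0).
Its general solution is
    y(x) = A x^2 + B / x,
with A, B fixed by the endpoint conditions.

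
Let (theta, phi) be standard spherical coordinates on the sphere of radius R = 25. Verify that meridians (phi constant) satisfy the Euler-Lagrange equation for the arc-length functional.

On the sphere of radius R = 25 with spherical coordinates (θ, φ), the induced metric is
    ds^2 = 625(dθ^2 + sin^2(θ) dφ^2).
Using θ as the parameter, the arc-length functional becomes
    J[φ] = ∫ 25 sqrt(1 + sin^2(θ) (dφ/dθ)^2) dθ.
So L = 25 sqrt(1 + sin^2(θ) φ'^2). Compute
    ∂L/∂φ = 0  (L has no explicit φ dependence),
    ∂L/∂φ' = 25 sin^2(θ) φ' / sqrt(1 + sin^2(θ) φ'^2).
For the candidate φ(θ) = c (constant), φ' = 0, so ∂L/∂φ' evaluated along the candidate vanishes, and ∂L/∂φ is identically zero. Hence
    d/dθ(∂L/∂φ') − ∂L/∂φ = 0
is satisfied. Therefore meridians φ = const are extremals of arc length — they are geodesics on the sphere.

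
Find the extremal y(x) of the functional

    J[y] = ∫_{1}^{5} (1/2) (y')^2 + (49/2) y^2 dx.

The Lagrangian is L = (1/2) (y')^2 + (49/2) y^2.
Compute ∂L/∂y = 49y, ∂L/∂y' = y'.
The Euler-Lagrange equation d/dx(∂L/∂y') − ∂L/∂y = 0 reduces to
    y'' − 49 y = 0.
Its general solution is
    y(x) = A e^(7x) + B e^(−7x),
with A, B fixed by the endpoint conditions.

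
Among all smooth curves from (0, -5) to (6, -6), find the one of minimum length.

Arc-length functional: J[y] = ∫ sqrt(1 + (y')^2) dx.
Lagrangian L = sqrt(1 + (y')^2) has no explicit y dependence, so ∂L/∂y = 0 and the Euler-Lagrange equation gives
    d/dx( y' / sqrt(1 + (y')^2) ) = 0  ⇒  y' / sqrt(1 + (y')^2) = const.
Hence y' is constant, so y(x) is affine.
Fitting the endpoints (0, -5) and (6, -6):
    slope m = ((-6) − (-5)) / (6 − 0) = -1/6,
    intercept c = (-5) − m·0 = -5.
Extremal: y(x) = (-1/6) x - 5.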